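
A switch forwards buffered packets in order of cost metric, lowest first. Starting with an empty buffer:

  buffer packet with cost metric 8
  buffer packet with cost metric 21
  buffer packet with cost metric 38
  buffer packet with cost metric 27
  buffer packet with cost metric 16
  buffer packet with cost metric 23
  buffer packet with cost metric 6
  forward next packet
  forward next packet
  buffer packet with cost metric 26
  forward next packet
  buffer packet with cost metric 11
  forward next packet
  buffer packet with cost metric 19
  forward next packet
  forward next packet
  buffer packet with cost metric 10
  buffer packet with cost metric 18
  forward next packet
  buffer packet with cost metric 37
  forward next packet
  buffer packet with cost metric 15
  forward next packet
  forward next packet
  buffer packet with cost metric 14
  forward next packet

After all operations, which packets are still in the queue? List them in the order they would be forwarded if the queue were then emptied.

insert 8 → {8}
insert 21 → {8, 21}
insert 38 → {8, 21, 38}
insert 27 → {8, 21, 27, 38}
insert 16 → {8, 16, 21, 27, 38}
insert 23 → {8, 16, 21, 23, 27, 38}
insert 6 → {6, 8, 16, 21, 23, 27, 38}
forward next packet → 6; now {8, 16, 21, 23, 27, 38}
forward next packet → 8; now {16, 21, 23, 27, 38}
insert 26 → {16, 21, 23, 26, 27, 38}
forward next packet → 16; now {21, 23, 26, 27, 38}
insert 11 → {11, 21, 23, 26, 27, 38}
forward next packet → 11; now {21, 23, 26, 27, 38}
insert 19 → {19, 21, 23, 26, 27, 38}
forward next packet → 19; now {21, 23, 26, 27, 38}
forward next packet → 21; now {23, 26, 27, 38}
insert 10 → {10, 23, 26, 27, 38}
insert 18 → {10, 18, 23, 26, 27, 38}
forward next packet → 10; now {18, 23, 26, 27, 38}
insert 37 → {18, 23, 26, 27, 37, 38}
forward next packet → 18; now {23, 26, 27, 37, 38}
insert 15 → {15, 23, 26, 27, 37, 38}
forward next packet → 15; now {23, 26, 27, 37, 38}
forward next packet → 23; now {26, 27, 37, 38}
insert 14 → {14, 26, 27, 37, 38}
forward next packet → 14; now {26, 27, 37, 38}

26, 27, 37, 38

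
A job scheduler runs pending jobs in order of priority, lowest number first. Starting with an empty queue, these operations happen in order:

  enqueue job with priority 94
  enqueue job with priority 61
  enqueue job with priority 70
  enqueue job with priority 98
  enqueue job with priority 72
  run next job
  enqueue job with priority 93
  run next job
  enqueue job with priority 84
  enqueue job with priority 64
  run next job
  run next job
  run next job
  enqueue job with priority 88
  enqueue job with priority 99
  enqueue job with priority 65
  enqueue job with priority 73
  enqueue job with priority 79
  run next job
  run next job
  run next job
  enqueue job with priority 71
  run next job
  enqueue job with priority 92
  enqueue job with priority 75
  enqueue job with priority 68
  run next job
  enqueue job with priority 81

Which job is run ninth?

insert 94 → {94}
insert 61 → {61, 94}
insert 70 → {61, 70, 94}
insert 98 → {61, 70, 94, 98}
insert 72 → {61, 70, 72, 94, 98}
run next job → 61; now {70, 72, 94, 98}
insert 93 → {70, 72, 93, 94, 98}
run next job → 70; now {72, 93, 94, 98}
insert 84 → {72, 84, 93, 94, 98}
insert 64 → {64, 72, 84, 93, 94, 98}
run next job → 64; now {72, 84, 93, 94, 98}
run next job → 72; now {84, 93, 94, 98}
run next job → 84; now {93, 94, 98}
insert 88 → {88, 93, 94, 98}
insert 99 → {88, 93, 94, 98, 99}
insert 65 → {65, 88, 93, 94, 98, 99}
insert 73 → {65, 73, 88, 93, 94, 98, 99}
insert 79 → {65, 73, 79, 88, 93, 94, 98, 99}
run next job → 65; now {73, 79, 88, 93, 94, 98, 99}
run next job → 73; now {79, 88, 93, 94, 98, 99}
run next job → 79; now {88, 93, 94, 98, 99}
insert 71 → {71, 88, 93, 94, 98, 99}
run next job → 71; now {88, 93, 94, 98, 99}
insert 92 → {88, 92, 93, 94, 98, 99}
insert 75 → {75, 88, 92, 93, 94, 98, 99}
insert 68 → {68, 75, 88, 92, 93, 94, 98, 99}
run next job → 68; now {75, 88, 92, 93, 94, 98, 99}
insert 81 → {75, 81, 88, 92, 93, 94, 98, 99}

71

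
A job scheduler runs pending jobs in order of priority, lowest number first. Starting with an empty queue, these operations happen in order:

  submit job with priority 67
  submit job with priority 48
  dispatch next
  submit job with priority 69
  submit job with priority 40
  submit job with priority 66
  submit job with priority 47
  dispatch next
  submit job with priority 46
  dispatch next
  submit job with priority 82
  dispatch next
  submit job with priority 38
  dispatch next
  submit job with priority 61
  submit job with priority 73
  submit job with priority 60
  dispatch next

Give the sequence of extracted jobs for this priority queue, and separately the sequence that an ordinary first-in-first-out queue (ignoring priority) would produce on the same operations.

priority queue: [48, 40, 46, 47, 38, 60]; FIFO queue: 67 → 48 → 69 → 40 → 66 → 47

insert 67 → {67}
insert 48 → {48, 67}
dispatch next → 48; now {67}
insert 69 → {67, 69}
insert 40 → {40, 67, 69}
insert 66 → {40, 66, 67, 69}
insert 47 → {40, 47, 66, 67, 69}
dispatch next → 40; now {47, 66, 67, 69}
insert 46 → {46, 47, 66, 67, 69}
dispatch next → 46; now {47, 66, 67, 69}
insert 82 → {47, 66, 67, 69, 82}
dispatch next → 47; now {66, 67, 69, 82}
insert 38 → {38, 66, 67, 69, 82}
dispatch next → 38; now {66, 67, 69, 82}
insert 61 → {61, 66, 67, 69, 82}
insert 73 → {61, 66, 67, 69, 73, 82}
insert 60 → {60, 61, 66, 67, 69, 73, 82}
dispatch next → 60; now {61, 66, 67, 69, 73, 82}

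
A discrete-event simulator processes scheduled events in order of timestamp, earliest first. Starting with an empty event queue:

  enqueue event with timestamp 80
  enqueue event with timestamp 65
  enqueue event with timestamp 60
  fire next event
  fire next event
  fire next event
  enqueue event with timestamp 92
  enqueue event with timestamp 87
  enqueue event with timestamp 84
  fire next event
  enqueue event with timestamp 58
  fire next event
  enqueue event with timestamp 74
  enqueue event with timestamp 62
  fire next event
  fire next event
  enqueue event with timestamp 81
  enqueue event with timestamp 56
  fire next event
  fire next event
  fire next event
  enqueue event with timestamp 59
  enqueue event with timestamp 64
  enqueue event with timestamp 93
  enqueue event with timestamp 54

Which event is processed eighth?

insert 80 → {80}
insert 65 → {65, 80}
insert 60 → {60, 65, 80}
fire next event → 60; now {65, 80}
fire next event → 65; now {80}
fire next event → 80; now {}
insert 92 → {92}
insert 87 → {87, 92}
insert 84 → {84, 87, 92}
fire next event → 84; now {87, 92}
insert 58 → {58, 87, 92}
fire next event → 58; now {87, 92}
insert 74 → {74, 87, 92}
insert 62 → {62, 74, 87, 92}
fire next event → 62; now {74, 87, 92}
fire next event → 74; now {87, 92}
insert 81 → {81, 87, 92}
insert 56 → {56, 81, 87, 92}
fire next event → 56; now {81, 87, 92}
fire next event → 81; now {87, 92}
fire next event → 87; now {92}
insert 59 → {59, 92}
insert 64 → {59, 64, 92}
insert 93 → {59, 64, 92, 93}
insert 54 → {54, 59, 64, 92, 93}

56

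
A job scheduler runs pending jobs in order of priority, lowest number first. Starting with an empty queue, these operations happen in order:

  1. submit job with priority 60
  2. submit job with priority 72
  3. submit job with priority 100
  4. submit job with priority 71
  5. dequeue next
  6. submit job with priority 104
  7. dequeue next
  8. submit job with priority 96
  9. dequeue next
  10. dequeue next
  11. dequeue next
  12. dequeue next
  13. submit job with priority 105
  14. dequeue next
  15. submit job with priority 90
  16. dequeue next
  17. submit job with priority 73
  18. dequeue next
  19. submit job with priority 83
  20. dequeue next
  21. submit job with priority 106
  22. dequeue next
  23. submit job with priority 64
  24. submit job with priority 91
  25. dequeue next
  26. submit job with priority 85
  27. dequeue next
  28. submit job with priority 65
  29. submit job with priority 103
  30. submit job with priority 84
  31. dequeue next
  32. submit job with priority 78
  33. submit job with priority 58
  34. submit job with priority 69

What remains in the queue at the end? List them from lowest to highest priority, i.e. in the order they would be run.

insert 60 → {60}
insert 72 → {60, 72}
insert 100 → {60, 72, 100}
insert 71 → {60, 71, 72, 100}
dequeue next → 60; now {71, 72, 100}
insert 104 → {71, 72, 100, 104}
dequeue next → 71; now {72, 100, 104}
insert 96 → {72, 96, 100, 104}
dequeue next → 72; now {96, 100, 104}
dequeue next → 96; now {100, 104}
dequeue next → 100; now {104}
dequeue next → 104; now {}
insert 105 → {105}
dequeue next → 105; now {}
insert 90 → {90}
dequeue next → 90; now {}
insert 73 → {73}
dequeue next → 73; now {}
insert 83 → {83}
dequeue next → 83; now {}
insert 106 → {106}
dequeue next → 106; now {}
insert 64 → {64}
insert 91 → {64, 91}
dequeue next → 64; now {91}
insert 85 → {85, 91}
dequeue next → 85; now {91}
insert 65 → {65, 91}
insert 103 → {65, 91, 103}
insert 84 → {65, 84, 91, 103}
dequeue next → 65; now {84, 91, 103}
insert 78 → {78, 84, 91, 103}
insert 58 → {58, 78, 84, 91, 103}
insert 69 → {58, 69, 78, 84, 91, 103}

58, 69, 78, 84, 91, 103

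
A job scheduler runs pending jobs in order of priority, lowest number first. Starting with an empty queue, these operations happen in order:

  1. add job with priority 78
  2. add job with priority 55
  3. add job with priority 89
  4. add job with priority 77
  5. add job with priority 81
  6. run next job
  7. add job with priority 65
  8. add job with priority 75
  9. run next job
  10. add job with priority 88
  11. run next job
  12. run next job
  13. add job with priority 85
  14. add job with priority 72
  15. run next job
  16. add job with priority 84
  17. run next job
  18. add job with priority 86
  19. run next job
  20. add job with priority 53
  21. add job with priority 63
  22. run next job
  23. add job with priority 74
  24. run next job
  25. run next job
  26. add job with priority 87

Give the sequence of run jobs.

insert 78 → {78}
insert 55 → {55, 78}
insert 89 → {55, 78, 89}
insert 77 → {55, 77, 78, 89}
insert 81 → {55, 77, 78, 81, 89}
run next job → 55; now {77, 78, 81, 89}
insert 65 → {65, 77, 78, 81, 89}
insert 75 → {65, 75, 77, 78, 81, 89}
run next job → 65; now {75, 77, 78, 81, 89}
insert 88 → {75, 77, 78, 81, 88, 89}
run next job → 75; now {77, 78, 81, 88, 89}
run next job → 77; now {78, 81, 88, 89}
insert 85 → {78, 81, 85, 88, 89}
insert 72 → {72, 78, 81, 85, 88, 89}
run next job → 72; now {78, 81, 85, 88, 89}
insert 84 → {78, 81, 84, 85, 88, 89}
run next job → 78; now {81, 84, 85, 88, 89}
insert 86 → {81, 84, 85, 86, 88, 89}
run next job → 81; now {84, 85, 86, 88, 89}
insert 53 → {53, 84, 85, 86, 88, 89}
insert 63 → {53, 63, 84, 85, 86, 88, 89}
run next job → 53; now {63, 84, 85, 86, 88, 89}
insert 74 → {63, 74, 84, 85, 86, 88, 89}
run next job → 63; now {74, 84, 85, 86, 88, 89}
run next job → 74; now {84, 85, 86, 88, 89}
insert 87 → {84, 85, 86, 87, 88, 89}

[55, 65, 75, 77, 72, 78, 81, 53, 63, 74]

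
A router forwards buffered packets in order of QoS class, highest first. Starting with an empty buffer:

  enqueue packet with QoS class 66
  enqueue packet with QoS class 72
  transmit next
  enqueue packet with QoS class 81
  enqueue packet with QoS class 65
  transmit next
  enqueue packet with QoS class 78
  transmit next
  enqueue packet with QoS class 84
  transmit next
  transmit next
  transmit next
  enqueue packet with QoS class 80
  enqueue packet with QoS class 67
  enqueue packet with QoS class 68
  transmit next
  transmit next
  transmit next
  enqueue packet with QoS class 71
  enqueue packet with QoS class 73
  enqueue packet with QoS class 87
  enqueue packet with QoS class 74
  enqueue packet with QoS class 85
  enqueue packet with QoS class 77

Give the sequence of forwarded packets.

72, 81, 78, 84, 66, 65, 80, 68, 67

insert 66 → {66}
insert 72 → {72, 66}
transmit next → 72; now {66}
insert 81 → {81, 66}
insert 65 → {81, 66, 65}
transmit next → 81; now {66, 65}
insert 78 → {78, 66, 65}
transmit next → 78; now {66, 65}
insert 84 → {84, 66, 65}
transmit next → 84; now {66, 65}
transmit next → 66; now {65}
transmit next → 65; now {}
insert 80 → {80}
insert 67 → {80, 67}
insert 68 → {80, 68, 67}
transmit next → 80; now {68, 67}
transmit next → 68; now {67}
transmit next → 67; now {}
insert 71 → {71}
insert 73 → {73, 71}
insert 87 → {87, 73, 71}
insert 74 → {87, 74, 73, 71}
insert 85 → {87, 85, 74, 73, 71}
insert 77 → {87, 85, 77, 74, 73, 71}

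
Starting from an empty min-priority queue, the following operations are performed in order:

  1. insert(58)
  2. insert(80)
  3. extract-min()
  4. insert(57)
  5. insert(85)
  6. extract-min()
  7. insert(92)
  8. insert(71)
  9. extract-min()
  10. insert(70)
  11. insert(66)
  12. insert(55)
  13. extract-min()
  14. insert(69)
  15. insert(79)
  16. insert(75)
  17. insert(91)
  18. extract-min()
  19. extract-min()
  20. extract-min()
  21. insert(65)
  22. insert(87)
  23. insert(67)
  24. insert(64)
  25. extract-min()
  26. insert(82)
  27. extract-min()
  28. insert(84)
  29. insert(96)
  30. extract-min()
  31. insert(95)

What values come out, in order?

58 → 57 → 71 → 55 → 66 → 69 → 70 → 64 → 65 → 67

insert 58 → {58}
insert 80 → {58, 80}
extract-min → 58; now {80}
insert 57 → {57, 80}
insert 85 → {57, 80, 85}
extract-min → 57; now {80, 85}
insert 92 → {80, 85, 92}
insert 71 → {71, 80, 85, 92}
extract-min → 71; now {80, 85, 92}
insert 70 → {70, 80, 85, 92}
insert 66 → {66, 70, 80, 85, 92}
insert 55 → {55, 66, 70, 80, 85, 92}
extract-min → 55; now {66, 70, 80, 85, 92}
insert 69 → {66, 69, 70, 80, 85, 92}
insert 79 → {66, 69, 70, 79, 80, 85, 92}
insert 75 → {66, 69, 70, 75, 79, 80, 85, 92}
insert 91 → {66, 69, 70, 75, 79, 80, 85, 91, 92}
extract-min → 66; now {69, 70, 75, 79, 80, 85, 91, 92}
extract-min → 69; now {70, 75, 79, 80, 85, 91, 92}
extract-min → 70; now {75, 79, 80, 85, 91, 92}
insert 65 → {65, 75, 79, 80, 85, 91, 92}
insert 87 → {65, 75, 79, 80, 85, 87, 91, 92}
insert 67 → {65, 67, 75, 79, 80, 85, 87, 91, 92}
insert 64 → {64, 65, 67, 75, 79, 80, 85, 87, 91, 92}
extract-min → 64; now {65, 67, 75, 79, 80, 85, 87, 91, 92}
insert 82 → {65, 67, 75, 79, 80, 82, 85, 87, 91, 92}
extract-min → 65; now {67, 75, 79, 80, 82, 85, 87, 91, 92}
insert 84 → {67, 75, 79, 80, 82, 84, 85, 87, 91, 92}
insert 96 → {67, 75, 79, 80, 82, 84, 85, 87, 91, 92, 96}
extract-min → 67; now {75, 79, 80, 82, 84, 85, 87, 91, 92, 96}
insert 95 → {75, 79, 80, 82, 84, 85, 87, 91, 92, 95, 96}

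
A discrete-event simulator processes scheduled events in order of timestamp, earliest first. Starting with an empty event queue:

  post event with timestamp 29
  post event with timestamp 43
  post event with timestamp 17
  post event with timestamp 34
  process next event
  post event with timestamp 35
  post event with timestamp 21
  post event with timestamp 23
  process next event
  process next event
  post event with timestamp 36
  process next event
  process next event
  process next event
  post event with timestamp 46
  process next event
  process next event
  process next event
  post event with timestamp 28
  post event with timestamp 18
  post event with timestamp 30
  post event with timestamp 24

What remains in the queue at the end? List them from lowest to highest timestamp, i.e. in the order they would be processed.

insert 29 → {29}
insert 43 → {29, 43}
insert 17 → {17, 29, 43}
insert 34 → {17, 29, 34, 43}
process next event → 17; now {29, 34, 43}
insert 35 → {29, 34, 35, 43}
insert 21 → {21, 29, 34, 35, 43}
insert 23 → {21, 23, 29, 34, 35, 43}
process next event → 21; now {23, 29, 34, 35, 43}
process next event → 23; now {29, 34, 35, 43}
insert 36 → {29, 34, 35, 36, 43}
process next event → 29; now {34, 35, 36, 43}
process next event → 34; now {35, 36, 43}
process next event → 35; now {36, 43}
insert 46 → {36, 43, 46}
process next event → 36; now {43, 46}
process next event → 43; now {46}
process next event → 46; now {}
insert 28 → {28}
insert 18 → {18, 28}
insert 30 → {18, 28, 30}
insert 24 → {18, 24, 28, 30}

[18, 24, 28, 30]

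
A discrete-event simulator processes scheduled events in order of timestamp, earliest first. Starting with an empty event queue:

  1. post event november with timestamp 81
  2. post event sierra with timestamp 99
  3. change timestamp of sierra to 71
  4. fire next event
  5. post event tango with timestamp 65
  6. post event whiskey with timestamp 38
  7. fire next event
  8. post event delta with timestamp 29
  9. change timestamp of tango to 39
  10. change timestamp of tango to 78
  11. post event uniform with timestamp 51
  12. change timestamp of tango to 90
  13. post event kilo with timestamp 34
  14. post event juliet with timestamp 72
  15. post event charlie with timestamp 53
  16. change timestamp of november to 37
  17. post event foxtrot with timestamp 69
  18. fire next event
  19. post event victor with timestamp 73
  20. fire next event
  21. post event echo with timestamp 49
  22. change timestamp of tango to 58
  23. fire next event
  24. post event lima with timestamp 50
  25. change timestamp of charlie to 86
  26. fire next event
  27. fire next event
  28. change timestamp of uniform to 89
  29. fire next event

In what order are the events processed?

add november (timestamp 81) → {november:81}
add sierra (timestamp 99) → {november:81, sierra:99}
update sierra to timestamp 71 → {sierra:71, november:81}
fire next event → sierra; now {november:81}
add tango (timestamp 65) → {tango:65, november:81}
add whiskey (timestamp 38) → {whiskey:38, tango:65, november:81}
fire next event → whiskey; now {tango:65, november:81}
add delta (timestamp 29) → {delta:29, tango:65, november:81}
update tango to timestamp 39 → {delta:29, tango:39, november:81}
update tango to timestamp 78 → {delta:29, tango:78, november:81}
add uniform (timestamp 51) → {delta:29, uniform:51, tango:78, november:81}
update tango to timestamp 90 → {delta:29, uniform:51, november:81, tango:90}
add kilo (timestamp 34) → {delta:29, kilo:34, uniform:51, november:81, tango:90}
add juliet (timestamp 72) → {delta:29, kilo:34, uniform:51, juliet:72, november:81, tango:90}
add charlie (timestamp 53) → {delta:29, kilo:34, uniform:51, charlie:53, juliet:72, november:81, tango:90}
update november to timestamp 37 → {delta:29, kilo:34, november:37, uniform:51, charlie:53, juliet:72, tango:90}
add foxtrot (timestamp 69) → {delta:29, kilo:34, november:37, uniform:51, charlie:53, foxtrot:69, juliet:72, tango:90}
fire next event → delta; now {kilo:34, november:37, uniform:51, charlie:53, foxtrot:69, juliet:72, tango:90}
add victor (timestamp 73) → {kilo:34, november:37, uniform:51, charlie:53, foxtrot:69, juliet:72, victor:73, tango:90}
fire next event → kilo; now {november:37, uniform:51, charlie:53, foxtrot:69, juliet:72, victor:73, tango:90}
add echo (timestamp 49) → {november:37, echo:49, uniform:51, charlie:53, foxtrot:69, juliet:72, victor:73, tango:90}
update tango to timestamp 58 → {november:37, echo:49, uniform:51, charlie:53, tango:58, foxtrot:69, juliet:72, victor:73}
fire next event → november; now {echo:49, uniform:51, charlie:53, tango:58, foxtrot:69, juliet:72, victor:73}
add lima (timestamp 50) → {echo:49, lima:50, uniform:51, charlie:53, tango:58, foxtrot:69, juliet:72, victor:73}
update charlie to timestamp 86 → {echo:49, lima:50, uniform:51, tango:58, foxtrot:69, juliet:72, victor:73, charlie:86}
fire next event → echo; now {lima:50, uniform:51, tango:58, foxtrot:69, juliet:72, victor:73, charlie:86}
fire next event → lima; now {uniform:51, tango:58, foxtrot:69, juliet:72, victor:73, charlie:86}
update uniform to timestamp 89 → {tango:58, foxtrot:69, juliet:72, victor:73, charlie:86, uniform:89}
fire next event → tango; now {foxtrot:69, juliet:72, victor:73, charlie:86, uniform:89}

sierra, whiskey, delta, kilo, november, echo, lima, tango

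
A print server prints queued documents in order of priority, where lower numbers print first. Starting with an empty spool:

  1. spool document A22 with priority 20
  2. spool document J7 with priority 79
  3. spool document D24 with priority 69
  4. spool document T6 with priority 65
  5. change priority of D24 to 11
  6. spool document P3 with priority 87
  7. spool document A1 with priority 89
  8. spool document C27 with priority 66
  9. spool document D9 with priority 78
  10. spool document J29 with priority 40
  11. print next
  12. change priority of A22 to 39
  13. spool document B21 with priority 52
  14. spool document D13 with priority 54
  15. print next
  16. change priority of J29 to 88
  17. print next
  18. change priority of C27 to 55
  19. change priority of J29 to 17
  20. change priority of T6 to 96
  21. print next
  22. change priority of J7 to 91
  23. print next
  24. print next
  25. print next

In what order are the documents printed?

add A22 (priority 20) → {A22:20}
add J7 (priority 79) → {A22:20, J7:79}
add D24 (priority 69) → {A22:20, D24:69, J7:79}
add T6 (priority 65) → {A22:20, T6:65, D24:69, J7:79}
update D24 to priority 11 → {D24:11, A22:20, T6:65, J7:79}
add P3 (priority 87) → {D24:11, A22:20, T6:65, J7:79, P3:87}
add A1 (priority 89) → {D24:11, A22:20, T6:65, J7:79, P3:87, A1:89}
add C27 (priority 66) → {D24:11, A22:20, T6:65, C27:66, J7:79, P3:87, A1:89}
add D9 (priority 78) → {D24:11, A22:20, T6:65, C27:66, D9:78, J7:79, P3:87, A1:89}
add J29 (priority 40) → {D24:11, A22:20, J29:40, T6:65, C27:66, D9:78, J7:79, P3:87, A1:89}
print next → D24; now {A22:20, J29:40, T6:65, C27:66, D9:78, J7:79, P3:87, A1:89}
update A22 to priority 39 → {A22:39, J29:40, T6:65, C27:66, D9:78, J7:79, P3:87, A1:89}
add B21 (priority 52) → {A22:39, J29:40, B21:52, T6:65, C27:66, D9:78, J7:79, P3:87, A1:89}
add D13 (priority 54) → {A22:39, J29:40, B21:52, D13:54, T6:65, C27:66, D9:78, J7:79, P3:87, A1:89}
print next → A22; now {J29:40, B21:52, D13:54, T6:65, C27:66, D9:78, J7:79, P3:87, A1:89}
update J29 to priority 88 → {B21:52, D13:54, T6:65, C27:66, D9:78, J7:79, P3:87, J29:88, A1:89}
print next → B21; now {D13:54, T6:65, C27:66, D9:78, J7:79, P3:87, J29:88, A1:89}
update C27 to priority 55 → {D13:54, C27:55, T6:65, D9:78, J7:79, P3:87, J29:88, A1:89}
update J29 to priority 17 → {J29:17, D13:54, C27:55, T6:65, D9:78, J7:79, P3:87, A1:89}
update T6 to priority 96 → {J29:17, D13:54, C27:55, D9:78, J7:79, P3:87, A1:89, T6:96}
print next → J29; now {D13:54, C27:55, D9:78, J7:79, P3:87, A1:89, T6:96}
update J7 to priority 91 → {D13:54, C27:55, D9:78, P3:87, A1:89, J7:91, T6:96}
print next → D13; now {C27:55, D9:78, P3:87, A1:89, J7:91, T6:96}
print next → C27; now {D9:78, P3:87, A1:89, J7:91, T6:96}
print next → D9; now {P3:87, A1:89, J7:91, T6:96}

D24 → A22 → B21 → J29 → D13 → C27 → D9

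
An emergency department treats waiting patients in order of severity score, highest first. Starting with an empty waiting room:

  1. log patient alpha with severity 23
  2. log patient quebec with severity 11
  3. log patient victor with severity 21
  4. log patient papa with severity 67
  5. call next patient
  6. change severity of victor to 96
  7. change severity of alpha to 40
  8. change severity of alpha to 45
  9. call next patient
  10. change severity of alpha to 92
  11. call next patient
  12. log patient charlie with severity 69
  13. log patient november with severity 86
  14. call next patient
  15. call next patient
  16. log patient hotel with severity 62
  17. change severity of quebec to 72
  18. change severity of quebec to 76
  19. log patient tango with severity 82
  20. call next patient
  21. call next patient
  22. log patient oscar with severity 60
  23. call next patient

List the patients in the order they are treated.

add alpha (severity 23) → {alpha:23}
add quebec (severity 11) → {alpha:23, quebec:11}
add victor (severity 21) → {alpha:23, victor:21, quebec:11}
add papa (severity 67) → {papa:67, alpha:23, victor:21, quebec:11}
call next patient → papa; now {alpha:23, victor:21, quebec:11}
update victor to severity 96 → {victor:96, alpha:23, quebec:11}
update alpha to severity 40 → {victor:96, alpha:40, quebec:11}
update alpha to severity 45 → {victor:96, alpha:45, quebec:11}
call next patient → victor; now {alpha:45, quebec:11}
update alpha to severity 92 → {alpha:92, quebec:11}
call next patient → alpha; now {quebec:11}
add charlie (severity 69) → {charlie:69, quebec:11}
add november (severity 86) → {november:86, charlie:69, quebec:11}
call next patient → november; now {charlie:69, quebec:11}
call next patient → charlie; now {quebec:11}
add hotel (severity 62) → {hotel:62, quebec:11}
update quebec to severity 72 → {quebec:72, hotel:62}
update quebec to severity 76 → {quebec:76, hotel:62}
add tango (severity 82) → {tango:82, quebec:76, hotel:62}
call next patient → tango; now {quebec:76, hotel:62}
call next patient → quebec; now {hotel:62}
add oscar (severity 60) → {hotel:62, oscar:60}
call next patient → hotel; now {oscar:60}

papa, victor, alpha, november, charlie, tango, quebec, hotel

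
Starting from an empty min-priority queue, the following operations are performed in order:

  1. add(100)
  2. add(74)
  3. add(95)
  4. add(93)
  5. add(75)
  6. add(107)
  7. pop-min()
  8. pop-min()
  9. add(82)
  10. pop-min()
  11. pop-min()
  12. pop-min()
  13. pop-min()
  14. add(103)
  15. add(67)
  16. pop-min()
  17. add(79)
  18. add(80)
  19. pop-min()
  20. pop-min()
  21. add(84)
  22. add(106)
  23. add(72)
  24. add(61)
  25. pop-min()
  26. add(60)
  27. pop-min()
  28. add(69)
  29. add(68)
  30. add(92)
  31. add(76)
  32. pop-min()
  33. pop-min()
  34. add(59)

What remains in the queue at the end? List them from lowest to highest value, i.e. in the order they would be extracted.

insert 100 → {100}
insert 74 → {74, 100}
insert 95 → {74, 95, 100}
insert 93 → {74, 93, 95, 100}
insert 75 → {74, 75, 93, 95, 100}
insert 107 → {74, 75, 93, 95, 100, 107}
pop-min → 74; now {75, 93, 95, 100, 107}
pop-min → 75; now {93, 95, 100, 107}
insert 82 → {82, 93, 95, 100, 107}
pop-min → 82; now {93, 95, 100, 107}
pop-min → 93; now {95, 100, 107}
pop-min → 95; now {100, 107}
pop-min → 100; now {107}
insert 103 → {103, 107}
insert 67 → {67, 103, 107}
pop-min → 67; now {103, 107}
insert 79 → {79, 103, 107}
insert 80 → {79, 80, 103, 107}
pop-min → 79; now {80, 103, 107}
pop-min → 80; now {103, 107}
insert 84 → {84, 103, 107}
insert 106 → {84, 103, 106, 107}
insert 72 → {72, 84, 103, 106, 107}
insert 61 → {61, 72, 84, 103, 106, 107}
pop-min → 61; now {72, 84, 103, 106, 107}
insert 60 → {60, 72, 84, 103, 106, 107}
pop-min → 60; now {72, 84, 103, 106, 107}
insert 69 → {69, 72, 84, 103, 106, 107}
insert 68 → {68, 69, 72, 84, 103, 106, 107}
insert 92 → {68, 69, 72, 84, 92, 103, 106, 107}
insert 76 → {68, 69, 72, 76, 84, 92, 103, 106, 107}
pop-min → 68; now {69, 72, 76, 84, 92, 103, 106, 107}
pop-min → 69; now {72, 76, 84, 92, 103, 106, 107}
insert 59 → {59, 72, 76, 84, 92, 103, 106, 107}

59, 72, 76, 84, 92, 103, 106, 107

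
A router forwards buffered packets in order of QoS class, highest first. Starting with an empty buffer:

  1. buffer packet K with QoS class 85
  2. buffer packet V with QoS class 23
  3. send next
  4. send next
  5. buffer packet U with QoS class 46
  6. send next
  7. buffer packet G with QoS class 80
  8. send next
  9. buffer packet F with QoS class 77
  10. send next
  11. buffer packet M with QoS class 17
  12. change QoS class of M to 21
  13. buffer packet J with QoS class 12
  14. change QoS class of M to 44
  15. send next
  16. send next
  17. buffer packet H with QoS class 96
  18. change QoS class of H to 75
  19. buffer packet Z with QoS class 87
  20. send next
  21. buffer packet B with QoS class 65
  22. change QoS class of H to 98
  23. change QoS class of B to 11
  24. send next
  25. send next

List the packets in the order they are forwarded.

K → V → U → G → F → M → J → Z → H → B

add K (QoS class 85) → {K:85}
add V (QoS class 23) → {K:85, V:23}
send next → K; now {V:23}
send next → V; now {}
add U (QoS class 46) → {U:46}
send next → U; now {}
add G (QoS class 80) → {G:80}
send next → G; now {}
add F (QoS class 77) → {F:77}
send next → F; now {}
add M (QoS class 17) → {M:17}
update M to QoS class 21 → {M:21}
add J (QoS class 12) → {M:21, J:12}
update M to QoS class 44 → {M:44, J:12}
send next → M; now {J:12}
send next → J; now {}
add H (QoS class 96) → {H:96}
update H to QoS class 75 → {H:75}
add Z (QoS class 87) → {Z:87, H:75}
send next → Z; now {H:75}
add B (QoS class 65) → {H:75, B:65}
update H to QoS class 98 → {H:98, B:65}
update B to QoS class 11 → {H:98, B:11}
send next → H; now {B:11}
send next → B; now {}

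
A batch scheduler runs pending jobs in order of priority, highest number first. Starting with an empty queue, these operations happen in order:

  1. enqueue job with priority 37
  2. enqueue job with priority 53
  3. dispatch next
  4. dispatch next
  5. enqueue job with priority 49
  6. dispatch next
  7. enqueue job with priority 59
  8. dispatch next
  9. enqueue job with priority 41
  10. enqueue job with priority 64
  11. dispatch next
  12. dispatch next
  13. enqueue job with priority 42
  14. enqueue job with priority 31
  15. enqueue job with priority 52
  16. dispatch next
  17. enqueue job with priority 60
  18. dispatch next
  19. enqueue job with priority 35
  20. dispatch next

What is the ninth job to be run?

insert 37 → {37}
insert 53 → {53, 37}
dispatch next → 53; now {37}
dispatch next → 37; now {}
insert 49 → {49}
dispatch next → 49; now {}
insert 59 → {59}
dispatch next → 59; now {}
insert 41 → {41}
insert 64 → {64, 41}
dispatch next → 64; now {41}
dispatch next → 41; now {}
insert 42 → {42}
insert 31 → {42, 31}
insert 52 → {52, 42, 31}
dispatch next → 52; now {42, 31}
insert 60 → {60, 42, 31}
dispatch next → 60; now {42, 31}
insert 35 → {42, 35, 31}
dispatch next → 42; now {35, 31}

42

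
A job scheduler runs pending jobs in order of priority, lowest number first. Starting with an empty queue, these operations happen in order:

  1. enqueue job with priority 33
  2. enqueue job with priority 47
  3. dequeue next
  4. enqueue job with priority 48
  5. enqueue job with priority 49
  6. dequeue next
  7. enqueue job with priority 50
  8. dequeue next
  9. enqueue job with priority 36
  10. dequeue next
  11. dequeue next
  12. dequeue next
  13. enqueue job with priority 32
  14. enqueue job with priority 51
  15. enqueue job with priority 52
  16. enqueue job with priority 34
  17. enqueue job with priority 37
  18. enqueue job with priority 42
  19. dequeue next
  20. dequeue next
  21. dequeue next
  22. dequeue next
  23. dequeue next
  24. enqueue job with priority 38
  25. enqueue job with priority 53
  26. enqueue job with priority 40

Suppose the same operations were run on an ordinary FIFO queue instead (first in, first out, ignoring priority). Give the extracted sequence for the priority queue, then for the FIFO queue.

priority queue: 33 → 47 → 48 → 36 → 49 → 50 → 32 → 34 → 37 → 42 → 51; FIFO queue: [33, 47, 48, 49, 50, 36, 32, 51, 52, 34, 37]

insert 33 → {33}
insert 47 → {33, 47}
dequeue next → 33; now {47}
insert 48 → {47, 48}
insert 49 → {47, 48, 49}
dequeue next → 47; now {48, 49}
insert 50 → {48, 49, 50}
dequeue next → 48; now {49, 50}
insert 36 → {36, 49, 50}
dequeue next → 36; now {49, 50}
dequeue next → 49; now {50}
dequeue next → 50; now {}
insert 32 → {32}
insert 51 → {32, 51}
insert 52 → {32, 51, 52}
insert 34 → {32, 34, 51, 52}
insert 37 → {32, 34, 37, 51, 52}
insert 42 → {32, 34, 37, 42, 51, 52}
dequeue next → 32; now {34, 37, 42, 51, 52}
dequeue next → 34; now {37, 42, 51, 52}
dequeue next → 37; now {42, 51, 52}
dequeue next → 42; now {51, 52}
dequeue next → 51; now {52}
insert 38 → {38, 52}
insert 53 → {38, 52, 53}
insert 40 → {38, 40, 52, 53}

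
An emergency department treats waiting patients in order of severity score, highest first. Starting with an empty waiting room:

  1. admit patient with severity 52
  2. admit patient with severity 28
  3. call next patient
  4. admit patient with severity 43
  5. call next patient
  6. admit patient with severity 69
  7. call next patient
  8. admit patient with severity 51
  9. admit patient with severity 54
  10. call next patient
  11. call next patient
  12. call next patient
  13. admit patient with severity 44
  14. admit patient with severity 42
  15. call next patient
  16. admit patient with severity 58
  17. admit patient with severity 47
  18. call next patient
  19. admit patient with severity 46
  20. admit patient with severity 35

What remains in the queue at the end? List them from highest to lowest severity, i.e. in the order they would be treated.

[47, 46, 42, 35]

insert 52 → {52}
insert 28 → {52, 28}
call next patient → 52; now {28}
insert 43 → {43, 28}
call next patient → 43; now {28}
insert 69 → {69, 28}
call next patient → 69; now {28}
insert 51 → {51, 28}
insert 54 → {54, 51, 28}
call next patient → 54; now {51, 28}
call next patient → 51; now {28}
call next patient → 28; now {}
insert 44 → {44}
insert 42 → {44, 42}
call next patient → 44; now {42}
insert 58 → {58, 42}
insert 47 → {58, 47, 42}
call next patient → 58; now {47, 42}
insert 46 → {47, 46, 42}
insert 35 → {47, 46, 42, 35}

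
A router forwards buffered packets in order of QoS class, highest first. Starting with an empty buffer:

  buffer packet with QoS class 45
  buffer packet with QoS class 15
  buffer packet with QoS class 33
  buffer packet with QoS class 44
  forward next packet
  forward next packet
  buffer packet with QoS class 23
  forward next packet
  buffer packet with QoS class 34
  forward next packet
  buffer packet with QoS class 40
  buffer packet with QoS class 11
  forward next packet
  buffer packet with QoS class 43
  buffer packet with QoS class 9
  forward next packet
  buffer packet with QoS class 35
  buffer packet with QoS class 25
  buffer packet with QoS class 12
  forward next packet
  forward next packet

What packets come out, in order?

insert 45 → {45}
insert 15 → {45, 15}
insert 33 → {45, 33, 15}
insert 44 → {45, 44, 33, 15}
forward next packet → 45; now {44, 33, 15}
forward next packet → 44; now {33, 15}
insert 23 → {33, 23, 15}
forward next packet → 33; now {23, 15}
insert 34 → {34, 23, 15}
forward next packet → 34; now {23, 15}
insert 40 → {40, 23, 15}
insert 11 → {40, 23, 15, 11}
forward next packet → 40; now {23, 15, 11}
insert 43 → {43, 23, 15, 11}
insert 9 → {43, 23, 15, 11, 9}
forward next packet → 43; now {23, 15, 11, 9}
insert 35 → {35, 23, 15, 11, 9}
insert 25 → {35, 25, 23, 15, 11, 9}
insert 12 → {35, 25, 23, 15, 12, 11, 9}
forward next packet → 35; now {25, 23, 15, 12, 11, 9}
forward next packet → 25; now {23, 15, 12, 11, 9}

45, 44, 33, 34, 40, 43, 35, 25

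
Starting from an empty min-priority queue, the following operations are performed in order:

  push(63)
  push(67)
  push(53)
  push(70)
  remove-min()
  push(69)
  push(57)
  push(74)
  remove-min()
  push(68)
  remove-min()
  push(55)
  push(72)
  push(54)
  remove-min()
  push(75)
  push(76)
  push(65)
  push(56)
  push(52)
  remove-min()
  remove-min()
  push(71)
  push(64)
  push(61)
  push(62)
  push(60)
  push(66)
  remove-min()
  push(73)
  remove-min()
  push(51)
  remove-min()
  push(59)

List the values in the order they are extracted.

53, 57, 63, 54, 52, 55, 56, 60, 51

insert 63 → {63}
insert 67 → {63, 67}
insert 53 → {53, 63, 67}
insert 70 → {53, 63, 67, 70}
remove-min → 53; now {63, 67, 70}
insert 69 → {63, 67, 69, 70}
insert 57 → {57, 63, 67, 69, 70}
insert 74 → {57, 63, 67, 69, 70, 74}
remove-min → 57; now {63, 67, 69, 70, 74}
insert 68 → {63, 67, 68, 69, 70, 74}
remove-min → 63; now {67, 68, 69, 70, 74}
insert 55 → {55, 67, 68, 69, 70, 74}
insert 72 → {55, 67, 68, 69, 70, 72, 74}
insert 54 → {54, 55, 67, 68, 69, 70, 72, 74}
remove-min → 54; now {55, 67, 68, 69, 70, 72, 74}
insert 75 → {55, 67, 68, 69, 70, 72, 74, 75}
insert 76 → {55, 67, 68, 69, 70, 72, 74, 75, 76}
insert 65 → {55, 65, 67, 68, 69, 70, 72, 74, 75, 76}
insert 56 → {55, 56, 65, 67, 68, 69, 70, 72, 74, 75, 76}
insert 52 → {52, 55, 56, 65, 67, 68, 69, 70, 72, 74, 75, 76}
remove-min → 52; now {55, 56, 65, 67, 68, 69, 70, 72, 74, 75, 76}
remove-min → 55; now {56, 65, 67, 68, 69, 70, 72, 74, 75, 76}
insert 71 → {56, 65, 67, 68, 69, 70, 71, 72, 74, 75, 76}
insert 64 → {56, 64, 65, 67, 68, 69, 70, 71, 72, 74, 75, 76}
insert 61 → {56, 61, 64, 65, 67, 68, 69, 70, 71, 72, 74, 75, 76}
insert 62 → {56, 61, 62, 64, 65, 67, 68, 69, 70, 71, 72, 74, 75, 76}
insert 60 → {56, 60, 61, 62, 64, 65, 67, 68, 69, 70, 71, 72, 74, 75, 76}
insert 66 → {56, 60, 61, 62, 64, 65, 66, 67, 68, 69, 70, 71, 72, 74, 75, 76}
remove-min → 56; now {60, 61, 62, 64, 65, 66, 67, 68, 69, 70, 71, 72, 74, 75, 76}
insert 73 → {60, 61, 62, 64, 65, 66, 67, 68, 69, 70, 71, 72, 73, 74, 75, 76}
remove-min → 60; now {61, 62, 64, 65, 66, 67, 68, 69, 70, 71, 72, 73, 74, 75, 76}
insert 51 → {51, 61, 62, 64, 65, 66, 67, 68, 69, 70, 71, 72, 73, 74, 75, 76}
remove-min → 51; now {61, 62, 64, 65, 66, 67, 68, 69, 70, 71, 72, 73, 74, 75, 76}
insert 59 → {59, 61, 62, 64, 65, 66, 67, 68, 69, 70, 71, 72, 73, 74, 75, 76}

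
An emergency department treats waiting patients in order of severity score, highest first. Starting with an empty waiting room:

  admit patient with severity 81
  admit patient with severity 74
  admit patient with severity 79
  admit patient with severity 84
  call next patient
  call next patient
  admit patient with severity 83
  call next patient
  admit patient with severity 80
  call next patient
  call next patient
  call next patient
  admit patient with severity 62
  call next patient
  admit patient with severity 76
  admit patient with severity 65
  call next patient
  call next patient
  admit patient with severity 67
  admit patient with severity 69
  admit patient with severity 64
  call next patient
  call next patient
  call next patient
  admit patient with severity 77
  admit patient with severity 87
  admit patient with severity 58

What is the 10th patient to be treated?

69

insert 81 → {81}
insert 74 → {81, 74}
insert 79 → {81, 79, 74}
insert 84 → {84, 81, 79, 74}
call next patient → 84; now {81, 79, 74}
call next patient → 81; now {79, 74}
insert 83 → {83, 79, 74}
call next patient → 83; now {79, 74}
insert 80 → {80, 79, 74}
call next patient → 80; now {79, 74}
call next patient → 79; now {74}
call next patient → 74; now {}
insert 62 → {62}
call next patient → 62; now {}
insert 76 → {76}
insert 65 → {76, 65}
call next patient → 76; now {65}
call next patient → 65; now {}
insert 67 → {67}
insert 69 → {69, 67}
insert 64 → {69, 67, 64}
call next patient → 69; now {67, 64}
call next patient → 67; now {64}
call next patient → 64; now {}
insert 77 → {77}
insert 87 → {87, 77}
insert 58 → {87, 77, 58}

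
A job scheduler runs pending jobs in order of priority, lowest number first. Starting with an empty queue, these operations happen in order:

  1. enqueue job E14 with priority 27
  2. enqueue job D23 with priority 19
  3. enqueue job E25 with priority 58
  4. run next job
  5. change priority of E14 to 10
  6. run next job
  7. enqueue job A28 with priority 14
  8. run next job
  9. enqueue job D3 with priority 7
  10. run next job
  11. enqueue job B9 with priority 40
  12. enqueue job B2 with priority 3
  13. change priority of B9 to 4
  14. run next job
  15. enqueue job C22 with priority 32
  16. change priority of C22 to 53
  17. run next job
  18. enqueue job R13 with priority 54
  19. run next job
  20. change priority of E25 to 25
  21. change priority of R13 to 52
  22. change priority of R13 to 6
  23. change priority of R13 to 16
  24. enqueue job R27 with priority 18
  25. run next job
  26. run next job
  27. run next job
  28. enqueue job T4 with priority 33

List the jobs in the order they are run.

[D23, E14, A28, D3, B2, B9, C22, R13, R27, E25]

add E14 (priority 27) → {E14:27}
add D23 (priority 19) → {D23:19, E14:27}
add E25 (priority 58) → {D23:19, E14:27, E25:58}
run next job → D23; now {E14:27, E25:58}
update E14 to priority 10 → {E14:10, E25:58}
run next job → E14; now {E25:58}
add A28 (priority 14) → {A28:14, E25:58}
run next job → A28; now {E25:58}
add D3 (priority 7) → {D3:7, E25:58}
run next job → D3; now {E25:58}
add B9 (priority 40) → {B9:40, E25:58}
add B2 (priority 3) → {B2:3, B9:40, E25:58}
update B9 to priority 4 → {B2:3, B9:4, E25:58}
run next job → B2; now {B9:4, E25:58}
add C22 (priority 32) → {B9:4, C22:32, E25:58}
update C22 to priority 53 → {B9:4, C22:53, E25:58}
run next job → B9; now {C22:53, E25:58}
add R13 (priority 54) → {C22:53, R13:54, E25:58}
run next job → C22; now {R13:54, E25:58}
update E25 to priority 25 → {E25:25, R13:54}
update R13 to priority 52 → {E25:25, R13:52}
update R13 to priority 6 → {R13:6, E25:25}
update R13 to priority 16 → {R13:16, E25:25}
add R27 (priority 18) → {R13:16, R27:18, E25:25}
run next job → R13; now {R27:18, E25:25}
run next job → R27; now {E25:25}
run next job → E25; now {}
add T4 (priority 33) → {T4:33}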